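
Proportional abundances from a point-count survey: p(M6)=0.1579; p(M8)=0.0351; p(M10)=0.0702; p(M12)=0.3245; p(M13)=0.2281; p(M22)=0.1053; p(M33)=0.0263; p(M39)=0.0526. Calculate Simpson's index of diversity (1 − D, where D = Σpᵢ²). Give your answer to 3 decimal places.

0.797

D = 0.1579² + 0.0351² + 0.0702² + 0.3245² + 0.2281² + 0.1053² + 0.0263² + 0.0526² = 0.02493 + 0.00123 + 0.00493 + 0.10530 + 0.05203 + 0.01109 + 0.00069 + 0.00277 = 0.20297 (working shown to 5 dp, full precision carried).
So 1 − D = 0.79703, i.e. 0.797 to 3 decimal places.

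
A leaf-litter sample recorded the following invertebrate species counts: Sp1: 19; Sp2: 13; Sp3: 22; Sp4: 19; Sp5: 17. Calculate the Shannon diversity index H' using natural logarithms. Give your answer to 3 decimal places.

1.595

Total N = 19+13+22+19+17 = 90, so the proportions are 0.21111, 0.14444, 0.24444, 0.21111, 0.18889 (working shown to 5 dp, full precision carried).
Each pᵢ ln pᵢ term: 0.21111×(-1.55537)=-0.32836, 0.14444×(-1.93486)=-0.27948, 0.24444×(-1.40877)=-0.34437, 0.21111×(-1.55537)=-0.32836, 0.18889×(-1.66660)=-0.31480.
Sum = -1.59536, so H' = 1.595.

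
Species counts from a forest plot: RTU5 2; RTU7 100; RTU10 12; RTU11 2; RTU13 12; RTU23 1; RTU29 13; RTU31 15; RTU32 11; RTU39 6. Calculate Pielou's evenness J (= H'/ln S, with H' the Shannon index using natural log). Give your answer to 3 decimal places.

0.658

Total N = 2+100+12+2+12+1+13+15+11+6 = 174, so the proportions are 0.01149, 0.57471, 0.06897, 0.01149, 0.06897, 0.00575, 0.07471, 0.08621, 0.06322, 0.03448 (working shown to 5 dp, full precision carried).
H' = −Σ pᵢ ln pᵢ = −((-0.05133) + (-0.31832) + (-0.18442) + (-0.05133) + (-0.18442) + (-0.02965) + (-0.19381) + (-0.21129) + (-0.17456) + (-0.11611)) = 1.51526.
With S = 10 species, ln S = 2.30259, so J = 1.51526/2.30259 = 0.65807, i.e. 0.658 to 3 decimal places.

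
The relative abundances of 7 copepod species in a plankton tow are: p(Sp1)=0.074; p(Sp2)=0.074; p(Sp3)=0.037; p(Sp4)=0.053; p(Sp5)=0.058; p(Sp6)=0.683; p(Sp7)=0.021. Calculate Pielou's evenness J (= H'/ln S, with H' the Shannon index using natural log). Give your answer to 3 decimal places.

0.601

H' = −Σ pᵢ ln pᵢ = −((-0.19267) + (-0.19267) + (-0.12198) + (-0.15569) + (-0.16514) + (-0.26040) + (-0.08113)) = 1.16969 (working shown to 5 dp, full precision carried).
With S = 7 species, ln S = 1.94591, so J = 1.16969/1.94591 = 0.60110, i.e. 0.601 to 3 decimal places.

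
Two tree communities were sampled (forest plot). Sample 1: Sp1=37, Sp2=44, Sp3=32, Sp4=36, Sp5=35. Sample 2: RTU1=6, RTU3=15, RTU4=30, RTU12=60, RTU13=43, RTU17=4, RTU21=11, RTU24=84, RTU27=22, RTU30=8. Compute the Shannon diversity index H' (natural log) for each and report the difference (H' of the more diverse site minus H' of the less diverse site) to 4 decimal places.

0.3330

Sample 1: N=184, proportions 0.201087, 0.2391304, 0.173913, 0.1956522, 0.1902174, giving H' = 1.6037634 (working shown to 7 dp, full precision carried).
Sample 2: N=283, proportions 0.0212014, 0.0530035, 0.1060071, 0.2120141, 0.1519435, 0.0141343, 0.0388693, 0.2968198, 0.0777385, 0.0282686, giving H' = 1.9367946.
Difference = |1.6037634 − 1.9367946| = 0.3330312, i.e. 0.3330 to 4 decimal places.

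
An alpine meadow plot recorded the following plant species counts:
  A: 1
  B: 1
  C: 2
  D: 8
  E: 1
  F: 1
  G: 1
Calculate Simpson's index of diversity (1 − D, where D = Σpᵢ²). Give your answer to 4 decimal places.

Total N = 1+1+2+8+1+1+1 = 15, so the proportions are 0.066667, 0.066667, 0.133333, 0.533333, 0.066667, 0.066667, 0.066667 (working shown to 6 dp, full precision carried).
D = 0.066667² + 0.066667² + 0.133333² + 0.533333² + 0.066667² + 0.066667² + 0.066667² = 0.004444 + 0.004444 + 0.017778 + 0.284444 + 0.004444 + 0.004444 + 0.004444 = 0.324444.
So 1 − D = 0.675556, i.e. 0.6756 to 4 decimal places.

0.6756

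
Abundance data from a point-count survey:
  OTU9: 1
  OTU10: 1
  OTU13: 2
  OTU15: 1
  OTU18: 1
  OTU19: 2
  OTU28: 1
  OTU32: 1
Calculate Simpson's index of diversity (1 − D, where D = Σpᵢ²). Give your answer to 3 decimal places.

Total N = 1+1+2+1+1+2+1+1 = 10, so the proportions are 0.1, 0.1, 0.2, 0.1, 0.1, 0.2, 0.1, 0.1 (working shown to 5 dp, full precision carried).
D = 0.1² + 0.1² + 0.2² + 0.1² + 0.1² + 0.2² + 0.1² + 0.1² = 0.01000 + 0.01000 + 0.04000 + 0.01000 + 0.01000 + 0.04000 + 0.01000 + 0.01000 = 0.14000.
So 1 − D = 0.86000, i.e. 0.860 to 3 decimal places.

0.860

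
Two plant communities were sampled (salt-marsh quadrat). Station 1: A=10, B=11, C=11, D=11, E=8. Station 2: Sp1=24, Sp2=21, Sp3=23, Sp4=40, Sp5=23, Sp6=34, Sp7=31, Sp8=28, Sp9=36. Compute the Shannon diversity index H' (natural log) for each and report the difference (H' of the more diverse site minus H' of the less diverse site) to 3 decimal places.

Station 1: N=51, proportions 0.19608, 0.21569, 0.21569, 0.21569, 0.15686, giving H' = 1.60257 (working shown to 5 dp, full precision carried).
Station 2: N=260, proportions 0.09231, 0.08077, 0.08846, 0.15385, 0.08846, 0.13077, 0.11923, 0.10769, 0.13846, giving H' = 2.17355.
Difference = |1.60257 − 2.17355| = 0.57098, i.e. 0.571 to 3 decimal places.

0.571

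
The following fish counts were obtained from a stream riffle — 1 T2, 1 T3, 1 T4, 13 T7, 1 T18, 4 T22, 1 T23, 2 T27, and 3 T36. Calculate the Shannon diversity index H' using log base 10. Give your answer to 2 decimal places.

Total N = 1+1+1+13+1+4+1+2+3 = 27, so the proportions are 0.037, 0.037, 0.037, 0.4815, 0.037, 0.1481, 0.037, 0.0741, 0.1111 (working shown to 4 dp, full precision carried).
Each pᵢ log₁₀ pᵢ term: 0.037×(-1.4314)=-0.0530, 0.037×(-1.4314)=-0.0530, 0.037×(-1.4314)=-0.0530, 0.4815×(-0.3174)=-0.1528, 0.037×(-1.4314)=-0.0530, 0.1481×(-0.8293)=-0.1229, 0.037×(-1.4314)=-0.0530, 0.0741×(-1.1303)=-0.0837, 0.1111×(-0.9542)=-0.1060.
Sum = -0.7305, so H' = 0.73.

0.73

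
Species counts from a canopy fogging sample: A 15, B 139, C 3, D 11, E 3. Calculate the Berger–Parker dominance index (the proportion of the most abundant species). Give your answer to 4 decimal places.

Total N = 15+139+3+11+3 = 171, so the proportions are 0.087719, 0.812865, 0.017544, 0.064327, 0.017544 (working shown to 6 dp, full precision carried).
The largest proportion is 0.812865, i.e. d = 0.8129 to 4 decimal places.

0.8129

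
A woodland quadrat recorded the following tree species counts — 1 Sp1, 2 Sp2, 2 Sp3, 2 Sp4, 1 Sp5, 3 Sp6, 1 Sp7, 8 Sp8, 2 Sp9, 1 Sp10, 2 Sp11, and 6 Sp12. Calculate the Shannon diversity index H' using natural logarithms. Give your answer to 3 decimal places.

Total N = 1+2+2+2+1+3+1+8+2+1+2+6 = 31, so the proportions are 0.03226, 0.06452, 0.06452, 0.06452, 0.03226, 0.09677, 0.03226, 0.25806, 0.06452, 0.03226, 0.06452, 0.19355 (working shown to 5 dp, full precision carried).
Each pᵢ ln pᵢ term: 0.03226×(-3.43399)=-0.11077, 0.06452×(-2.74084)=-0.17683, 0.06452×(-2.74084)=-0.17683, 0.06452×(-2.74084)=-0.17683, 0.03226×(-3.43399)=-0.11077, 0.09677×(-2.33537)=-0.22600, 0.03226×(-3.43399)=-0.11077, 0.25806×(-1.35455)=-0.34956, 0.06452×(-2.74084)=-0.17683, 0.03226×(-3.43399)=-0.11077, 0.06452×(-2.74084)=-0.17683, 0.19355×(-1.64223)=-0.31785.
Sum = -2.22065, so H' = 2.221.

2.221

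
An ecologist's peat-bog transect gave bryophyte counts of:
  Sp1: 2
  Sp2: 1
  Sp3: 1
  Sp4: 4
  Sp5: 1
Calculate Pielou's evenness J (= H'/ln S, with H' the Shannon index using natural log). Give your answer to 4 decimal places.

0.8867

Total N = 2+1+1+4+1 = 9, so the proportions are 0.222222, 0.111111, 0.111111, 0.444444, 0.111111 (working shown to 6 dp, full precision carried).
H' = −Σ pᵢ ln pᵢ = −((-0.334239) + (-0.244136) + (-0.244136) + (-0.360413) + (-0.244136)) = 1.427061.
With S = 5 species, ln S = 1.609438, so J = 1.427061/1.609438 = 0.886683, i.e. 0.8867 to 4 decimal places.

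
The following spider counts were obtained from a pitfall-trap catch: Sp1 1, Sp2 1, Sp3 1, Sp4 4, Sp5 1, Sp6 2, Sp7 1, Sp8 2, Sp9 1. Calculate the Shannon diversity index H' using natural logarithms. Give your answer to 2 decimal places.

2.04

Total N = 1+1+1+4+1+2+1+2+1 = 14, so the proportions are 0.0714, 0.0714, 0.0714, 0.2857, 0.0714, 0.1429, 0.0714, 0.1429, 0.0714 (working shown to 4 dp, full precision carried).
Each pᵢ ln pᵢ term: 0.0714×(-2.6391)=-0.1885, 0.0714×(-2.6391)=-0.1885, 0.0714×(-2.6391)=-0.1885, 0.2857×(-1.2528)=-0.3579, 0.0714×(-2.6391)=-0.1885, 0.1429×(-1.9459)=-0.2780, 0.0714×(-2.6391)=-0.1885, 0.1429×(-1.9459)=-0.2780, 0.0714×(-2.6391)=-0.1885.
Sum = -2.0449, so H' = 2.04.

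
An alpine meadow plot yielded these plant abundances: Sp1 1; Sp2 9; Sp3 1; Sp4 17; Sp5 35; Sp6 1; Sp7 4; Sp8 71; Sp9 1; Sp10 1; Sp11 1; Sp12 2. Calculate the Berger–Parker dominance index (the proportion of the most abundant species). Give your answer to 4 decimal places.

Total N = 1+9+1+17+35+1+4+71+1+1+1+2 = 144, so the proportions are 0.006944, 0.0625, 0.006944, 0.118056, 0.243056, 0.006944, 0.027778, 0.493056, 0.006944, 0.006944, 0.006944, 0.013889 (working shown to 6 dp, full precision carried).
The largest proportion is 0.493056, i.e. d = 0.4931 to 4 decimal places.

0.4931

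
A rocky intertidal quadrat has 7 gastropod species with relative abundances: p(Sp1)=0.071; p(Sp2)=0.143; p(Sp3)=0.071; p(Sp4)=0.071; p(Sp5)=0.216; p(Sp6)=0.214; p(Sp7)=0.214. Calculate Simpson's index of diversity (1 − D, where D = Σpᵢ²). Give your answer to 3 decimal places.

D = 0.071² + 0.143² + 0.071² + 0.071² + 0.216² + 0.214² + 0.214² = 0.00504 + 0.02045 + 0.00504 + 0.00504 + 0.04666 + 0.04580 + 0.04580 = 0.17382 (working shown to 5 dp, full precision carried).
So 1 − D = 0.82618, i.e. 0.826 to 3 decimal places.

0.826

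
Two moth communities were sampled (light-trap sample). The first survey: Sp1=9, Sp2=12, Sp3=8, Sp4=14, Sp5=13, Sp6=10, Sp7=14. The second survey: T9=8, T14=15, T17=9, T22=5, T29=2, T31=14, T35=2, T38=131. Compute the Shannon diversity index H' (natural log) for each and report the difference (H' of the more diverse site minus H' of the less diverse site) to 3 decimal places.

The first survey: N=80, proportions 0.1125, 0.15, 0.1, 0.175, 0.1625, 0.125, 0.175, giving H' = 1.92586 (working shown to 5 dp, full precision carried).
The second survey: N=186, proportions 0.04301, 0.08065, 0.04839, 0.02688, 0.01075, 0.07527, 0.01075, 0.7043, giving H' = 1.12118.
Difference = |1.92586 − 1.12118| = 0.80468, i.e. 0.805 to 3 decimal places.

0.805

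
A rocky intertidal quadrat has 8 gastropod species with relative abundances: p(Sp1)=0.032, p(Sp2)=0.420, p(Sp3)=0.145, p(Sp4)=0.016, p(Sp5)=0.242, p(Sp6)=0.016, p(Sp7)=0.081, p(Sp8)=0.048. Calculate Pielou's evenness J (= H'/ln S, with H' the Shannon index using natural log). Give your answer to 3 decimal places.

0.760

H' = −Σ pᵢ ln pᵢ = −((-0.11014) + (-0.36435) + (-0.28000) + (-0.06616) + (-0.34335) + (-0.06616) + (-0.20358) + (-0.14575)) = 1.57950 (working shown to 5 dp, full precision carried).
With S = 8 species, ln S = 2.07944, so J = 1.57950/2.07944 = 0.75958, i.e. 0.760 to 3 decimal places.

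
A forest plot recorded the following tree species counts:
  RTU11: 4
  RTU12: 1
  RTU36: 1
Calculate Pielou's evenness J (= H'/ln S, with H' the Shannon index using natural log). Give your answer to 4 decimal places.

0.7897

Total N = 4+1+1 = 6, so the proportions are 0.666667, 0.166667, 0.166667 (working shown to 6 dp, full precision carried).
H' = −Σ pᵢ ln pᵢ = −((-0.270310) + (-0.298627) + (-0.298627)) = 0.867563.
With S = 3 species, ln S = 1.098612, so J = 0.867563/1.098612 = 0.789690, i.e. 0.7897 to 4 decimal places.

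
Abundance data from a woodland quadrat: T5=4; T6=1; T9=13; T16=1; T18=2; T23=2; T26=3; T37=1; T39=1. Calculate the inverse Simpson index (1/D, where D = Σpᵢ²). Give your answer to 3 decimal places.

3.806

Total N = 4+1+13+1+2+2+3+1+1 = 28, so the proportions are 0.1428571, 0.0357143, 0.4642857, 0.0357143, 0.0714286, 0.0714286, 0.1071429, 0.0357143, 0.0357143 (working shown to 7 dp, full precision carried).
D = 0.1428571² + 0.0357143² + 0.4642857² + 0.0357143² + 0.0714286² + 0.0714286² + 0.1071429² + 0.0357143² + 0.0357143² = 0.0204082 + 0.0012755 + 0.2155612 + 0.0012755 + 0.0051020 + 0.0051020 + 0.0114796 + 0.0012755 + 0.0012755 = 0.2627551.
So 1/D = 3.80583, i.e. 3.806 to 3 decimal places.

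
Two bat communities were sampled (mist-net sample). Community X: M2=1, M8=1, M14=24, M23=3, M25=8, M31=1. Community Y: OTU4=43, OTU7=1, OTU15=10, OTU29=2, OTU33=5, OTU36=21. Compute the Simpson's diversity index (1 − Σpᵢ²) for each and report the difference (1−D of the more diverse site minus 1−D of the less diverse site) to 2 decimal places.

0.09

Community X: N=38, proportions 0.0263, 0.0263, 0.6316, 0.0789, 0.2105, 0.0263, giving 1−D = 0.5485 (working shown to 4 dp, full precision carried).
Community Y: N=82, proportions 0.5244, 0.0122, 0.122, 0.0244, 0.061, 0.2561, giving 1−D = 0.6401.
Difference = |0.5485 − 0.6401| = 0.0916, i.e. 0.09 to 2 decimal places.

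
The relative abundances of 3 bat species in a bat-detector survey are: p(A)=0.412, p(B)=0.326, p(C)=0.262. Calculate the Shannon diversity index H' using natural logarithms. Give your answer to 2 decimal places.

Each pᵢ ln pᵢ term (working shown to 4 dp, full precision carried): 0.412×(-0.8867)=-0.3653, 0.326×(-1.1209)=-0.3654, 0.262×(-1.3394)=-0.3509.
Sum = -1.0817, so H' = 1.08.

1.08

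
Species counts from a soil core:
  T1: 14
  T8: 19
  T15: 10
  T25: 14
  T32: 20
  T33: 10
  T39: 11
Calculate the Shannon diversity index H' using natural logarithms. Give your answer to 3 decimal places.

1.910

Total N = 14+19+10+14+20+10+11 = 98, so the proportions are 0.14286, 0.19388, 0.10204, 0.14286, 0.20408, 0.10204, 0.11224 (working shown to 5 dp, full precision carried).
Each pᵢ ln pᵢ term: 0.14286×(-1.94591)=-0.27799, 0.19388×(-1.64053)=-0.31806, 0.10204×(-2.28238)=-0.23290, 0.14286×(-1.94591)=-0.27799, 0.20408×(-1.58924)=-0.32433, 0.10204×(-2.28238)=-0.23290, 0.11224×(-2.18707)=-0.24549.
Sum = -1.90965, so H' = 1.910.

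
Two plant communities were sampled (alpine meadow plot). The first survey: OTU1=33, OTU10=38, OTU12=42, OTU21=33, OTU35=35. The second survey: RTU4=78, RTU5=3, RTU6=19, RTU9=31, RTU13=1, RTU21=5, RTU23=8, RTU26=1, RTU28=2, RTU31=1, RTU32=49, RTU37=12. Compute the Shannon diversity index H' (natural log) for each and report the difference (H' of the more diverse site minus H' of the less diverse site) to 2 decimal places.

0.16

The first survey: N=181, proportions 0.18232, 0.20994, 0.23204, 0.18232, 0.19337, giving H' = 1.60503 (working shown to 5 dp, full precision carried).
The second survey: N=210, proportions 0.37143, 0.01429, 0.09048, 0.14762, 0.00476, 0.02381, 0.0381, 0.00476, 0.00952, 0.00476, 0.23333, 0.05714, giving H' = 1.76566.
Difference = |1.60503 − 1.76566| = 0.16063, i.e. 0.16 to 2 decimal places.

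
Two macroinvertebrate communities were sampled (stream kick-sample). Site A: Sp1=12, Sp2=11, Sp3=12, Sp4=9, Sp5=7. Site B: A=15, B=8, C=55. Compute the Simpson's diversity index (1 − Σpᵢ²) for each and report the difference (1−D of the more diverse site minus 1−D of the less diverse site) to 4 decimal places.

0.3375

Site A: N=51, proportions 0.235294, 0.215686, 0.235294, 0.176471, 0.137255, giving 1−D = 0.792772 (working shown to 6 dp, full precision carried).
Site B: N=78, proportions 0.192308, 0.102564, 0.705128, giving 1−D = 0.455293.
Difference = |0.792772 − 0.455293| = 0.337479, i.e. 0.3375 to 4 decimal places.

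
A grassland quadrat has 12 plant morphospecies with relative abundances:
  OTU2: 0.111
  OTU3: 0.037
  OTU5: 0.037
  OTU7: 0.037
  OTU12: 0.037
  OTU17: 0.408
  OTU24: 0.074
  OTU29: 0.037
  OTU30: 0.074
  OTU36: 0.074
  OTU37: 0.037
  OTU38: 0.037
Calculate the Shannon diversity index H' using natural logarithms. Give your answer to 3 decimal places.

2.042

Each pᵢ ln pᵢ term (working shown to 5 dp, full precision carried): 0.111×(-2.19823)=-0.24400, 0.037×(-3.29684)=-0.12198, 0.037×(-3.29684)=-0.12198, 0.037×(-3.29684)=-0.12198, 0.037×(-3.29684)=-0.12198, 0.408×(-0.89649)=-0.36577, 0.074×(-2.60369)=-0.19267, 0.037×(-3.29684)=-0.12198, 0.074×(-2.60369)=-0.19267, 0.074×(-2.60369)=-0.19267, 0.037×(-3.29684)=-0.12198, 0.037×(-3.29684)=-0.12198.
Sum = -2.04167, so H' = 2.042.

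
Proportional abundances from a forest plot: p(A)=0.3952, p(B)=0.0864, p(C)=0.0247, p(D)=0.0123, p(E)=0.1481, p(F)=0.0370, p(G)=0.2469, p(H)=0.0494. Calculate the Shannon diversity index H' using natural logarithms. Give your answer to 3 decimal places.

Each pᵢ ln pᵢ term (working shown to 5 dp, full precision carried): 0.3952×(-0.92836)=-0.36689, 0.0864×(-2.44877)=-0.21157, 0.0247×(-3.70095)=-0.09141, 0.0123×(-4.39816)=-0.05410, 0.1481×(-1.90987)=-0.28285, 0.037×(-3.29684)=-0.12198, 0.2469×(-1.39877)=-0.34536, 0.0494×(-3.00780)=-0.14859.
Sum = -1.62275, so H' = 1.623.

1.623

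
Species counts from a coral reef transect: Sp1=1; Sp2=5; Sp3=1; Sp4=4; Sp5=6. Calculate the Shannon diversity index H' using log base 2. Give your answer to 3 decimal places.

Total N = 1+5+1+4+6 = 17, so the proportions are 0.05882, 0.29412, 0.05882, 0.23529, 0.35294 (working shown to 5 dp, full precision carried).
Each pᵢ log₂ pᵢ term: 0.05882×(-4.08746)=-0.24044, 0.29412×(-1.76553)=-0.51927, 0.05882×(-4.08746)=-0.24044, 0.23529×(-2.08746)=-0.49117, 0.35294×(-1.50250)=-0.53029.
Sum = -2.02161, so H' = 2.022.

2.022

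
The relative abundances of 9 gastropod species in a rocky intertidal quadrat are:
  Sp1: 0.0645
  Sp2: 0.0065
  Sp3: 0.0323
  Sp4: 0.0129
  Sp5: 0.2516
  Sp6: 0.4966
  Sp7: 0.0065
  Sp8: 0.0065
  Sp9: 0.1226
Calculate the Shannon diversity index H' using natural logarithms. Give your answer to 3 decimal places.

1.394

Each pᵢ ln pᵢ term (working shown to 5 dp, full precision carried): 0.0645×(-2.74109)=-0.17680, 0.0065×(-5.03595)=-0.03273, 0.0323×(-3.43269)=-0.11088, 0.0129×(-4.35053)=-0.05612, 0.2516×(-1.37991)=-0.34719, 0.4966×(-0.69997)=-0.34761, 0.0065×(-5.03595)=-0.03273, 0.0065×(-5.03595)=-0.03273, 0.1226×(-2.09883)=-0.25732.
Sum = -1.39411, so H' = 1.394.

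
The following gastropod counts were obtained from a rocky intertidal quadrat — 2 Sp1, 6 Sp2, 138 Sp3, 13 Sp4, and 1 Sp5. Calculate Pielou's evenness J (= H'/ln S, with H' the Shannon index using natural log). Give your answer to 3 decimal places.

Total N = 2+6+138+13+1 = 160, so the proportions are 0.0125, 0.0375, 0.8625, 0.08125, 0.00625 (working shown to 5 dp, full precision carried).
H' = −Σ pᵢ ln pᵢ = −((-0.05478) + (-0.12313) + (-0.12758) + (-0.20396) + (-0.03172)) = 0.54116.
With S = 5 species, ln S = 1.60944, so J = 0.54116/1.60944 = 0.33624, i.e. 0.336 to 3 decimal places.

0.336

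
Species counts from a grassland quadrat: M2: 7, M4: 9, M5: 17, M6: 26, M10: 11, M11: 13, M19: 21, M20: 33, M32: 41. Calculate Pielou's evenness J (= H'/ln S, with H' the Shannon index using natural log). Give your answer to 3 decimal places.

0.933

Total N = 7+9+17+26+11+13+21+33+41 = 178, so the proportions are 0.03933, 0.05056, 0.09551, 0.14607, 0.0618, 0.07303, 0.11798, 0.18539, 0.23034 (working shown to 5 dp, full precision carried).
H' = −Σ pᵢ ln pᵢ = −((-0.12725) + (-0.15090) + (-0.22430) + (-0.28099) + (-0.17204) + (-0.19112) + (-0.25215) + (-0.31244) + (-0.33818)) = 2.04937.
With S = 9 species, ln S = 2.19722, so J = 2.04937/2.19722 = 0.93271, i.e. 0.933 to 3 decimal places.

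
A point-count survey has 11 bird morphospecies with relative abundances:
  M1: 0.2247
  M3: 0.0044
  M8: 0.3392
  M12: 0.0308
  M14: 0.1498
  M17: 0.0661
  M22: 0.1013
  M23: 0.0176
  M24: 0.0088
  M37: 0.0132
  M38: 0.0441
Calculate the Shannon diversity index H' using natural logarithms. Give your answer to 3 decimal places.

1.837

Each pᵢ ln pᵢ term (working shown to 5 dp, full precision carried): 0.2247×(-1.49299)=-0.33547, 0.0044×(-5.42615)=-0.02388, 0.3392×(-1.08117)=-0.36673, 0.0308×(-3.48024)=-0.10719, 0.1498×(-1.89845)=-0.28439, 0.0661×(-2.71659)=-0.17957, 0.1013×(-2.28967)=-0.23194, 0.0176×(-4.03986)=-0.07110, 0.0088×(-4.73300)=-0.04165, 0.0132×(-4.32754)=-0.05712, 0.0441×(-3.12130)=-0.13765.
Sum = -1.83670, so H' = 1.837.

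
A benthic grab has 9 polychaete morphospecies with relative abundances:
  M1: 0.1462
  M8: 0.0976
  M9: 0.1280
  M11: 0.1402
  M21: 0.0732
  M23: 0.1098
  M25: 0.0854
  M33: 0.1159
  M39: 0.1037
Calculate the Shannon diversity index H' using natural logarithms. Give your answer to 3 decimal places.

2.176

Each pᵢ ln pᵢ term (working shown to 5 dp, full precision carried): 0.1462×(-1.92278)=-0.28111, 0.0976×(-2.32688)=-0.22710, 0.128×(-2.05573)=-0.26313, 0.1402×(-1.96469)=-0.27545, 0.0732×(-2.61456)=-0.19139, 0.1098×(-2.20909)=-0.24256, 0.0854×(-2.46041)=-0.21012, 0.1159×(-2.15503)=-0.24977, 0.1037×(-2.26625)=-0.23501.
Sum = -2.17564, so H' = 2.176.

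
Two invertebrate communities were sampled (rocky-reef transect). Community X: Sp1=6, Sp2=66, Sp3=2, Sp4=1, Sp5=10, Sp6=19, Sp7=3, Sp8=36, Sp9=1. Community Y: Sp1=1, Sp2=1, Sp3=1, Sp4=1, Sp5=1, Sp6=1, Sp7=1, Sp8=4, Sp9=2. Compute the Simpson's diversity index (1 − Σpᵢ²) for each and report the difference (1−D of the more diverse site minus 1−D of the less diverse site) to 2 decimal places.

0.14

Community X: N=144, proportions 0.0417, 0.4583, 0.0139, 0.0069, 0.0694, 0.1319, 0.0208, 0.25, 0.0069, giving 1−D = 0.7027 (working shown to 4 dp, full precision carried).
Community Y: N=13, proportions 0.0769, 0.0769, 0.0769, 0.0769, 0.0769, 0.0769, 0.0769, 0.3077, 0.1538, giving 1−D = 0.8402.
Difference = |0.7027 − 0.8402| = 0.1375, i.e. 0.14 to 2 decimal places.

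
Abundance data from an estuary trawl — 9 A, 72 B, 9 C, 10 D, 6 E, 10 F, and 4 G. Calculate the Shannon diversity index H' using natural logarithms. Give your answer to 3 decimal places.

1.372

Total N = 9+72+9+10+6+10+4 = 120, so the proportions are 0.075, 0.6, 0.075, 0.08333, 0.05, 0.08333, 0.03333 (working shown to 5 dp, full precision carried).
Each pᵢ ln pᵢ term: 0.075×(-2.59027)=-0.19427, 0.6×(-0.51083)=-0.30650, 0.075×(-2.59027)=-0.19427, 0.08333×(-2.48491)=-0.20708, 0.05×(-2.99573)=-0.14979, 0.08333×(-2.48491)=-0.20708, 0.03333×(-3.40120)=-0.11337.
Sum = -1.37235, so H' = 1.372.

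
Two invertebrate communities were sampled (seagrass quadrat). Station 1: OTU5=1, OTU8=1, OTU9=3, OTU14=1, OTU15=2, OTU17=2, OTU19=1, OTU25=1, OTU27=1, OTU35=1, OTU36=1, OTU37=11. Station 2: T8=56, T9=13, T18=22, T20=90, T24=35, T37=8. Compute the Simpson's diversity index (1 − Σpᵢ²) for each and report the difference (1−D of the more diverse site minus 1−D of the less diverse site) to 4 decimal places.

Station 1: N=26, proportions 0.0384615, 0.0384615, 0.1153846, 0.0384615, 0.0769231, 0.0769231, 0.0384615, 0.0384615, 0.0384615, 0.0384615, 0.0384615, 0.4230769, giving 1−D = 0.7840237 (working shown to 7 dp, full precision carried).
Station 2: N=224, proportions 0.25, 0.0580357, 0.0982143, 0.4017857, 0.15625, 0.0357143, giving 1−D = 0.7373645.
Difference = |0.7840237 − 0.7373645| = 0.0466592, i.e. 0.0467 to 4 decimal places.

0.0467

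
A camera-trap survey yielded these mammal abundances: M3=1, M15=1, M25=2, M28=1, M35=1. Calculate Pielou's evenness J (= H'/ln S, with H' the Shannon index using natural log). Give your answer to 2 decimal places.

Total N = 1+1+2+1+1 = 6, so the proportions are 0.1667, 0.1667, 0.3333, 0.1667, 0.1667 (working shown to 4 dp, full precision carried).
H' = −Σ pᵢ ln pᵢ = −((-0.2986) + (-0.2986) + (-0.3662) + (-0.2986) + (-0.2986)) = 1.5607.
With S = 5 species, ln S = 1.6094, so J = 1.5607/1.6094 = 0.9697, i.e. 0.97 to 2 decimal places.

0.97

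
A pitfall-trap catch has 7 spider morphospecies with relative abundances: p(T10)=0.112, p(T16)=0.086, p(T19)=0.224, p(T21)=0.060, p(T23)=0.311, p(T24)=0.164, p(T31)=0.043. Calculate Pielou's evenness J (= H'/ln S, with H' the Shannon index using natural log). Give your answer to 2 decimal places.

H' = −Σ pᵢ ln pᵢ = −((-0.2452) + (-0.2110) + (-0.3351) + (-0.1688) + (-0.3632) + (-0.2965) + (-0.1353)) = 1.7552 (working shown to 4 dp, full precision carried).
With S = 7 species, ln S = 1.9459, so J = 1.7552/1.9459 = 0.9020, i.e. 0.90 to 2 decimal places.

0.90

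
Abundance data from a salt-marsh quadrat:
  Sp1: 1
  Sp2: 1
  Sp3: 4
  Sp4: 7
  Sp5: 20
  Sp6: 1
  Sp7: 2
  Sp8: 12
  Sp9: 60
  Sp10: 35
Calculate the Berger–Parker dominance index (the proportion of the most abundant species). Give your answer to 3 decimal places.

0.420

Total N = 1+1+4+7+20+1+2+12+60+35 = 143, so the proportions are 0.00699, 0.00699, 0.02797, 0.04895, 0.13986, 0.00699, 0.01399, 0.08392, 0.41958, 0.24476 (working shown to 5 dp, full precision carried).
The largest proportion is 0.41958, i.e. d = 0.420 to 3 decimal places.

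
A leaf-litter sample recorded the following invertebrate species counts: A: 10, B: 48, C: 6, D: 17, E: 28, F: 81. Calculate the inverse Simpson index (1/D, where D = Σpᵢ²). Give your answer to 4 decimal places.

3.5835

Total N = 10+48+6+17+28+81 = 190, so the proportions are 0.05263158, 0.25263158, 0.03157895, 0.08947368, 0.14736842, 0.42631579 (working shown to 8 dp, full precision carried).
D = 0.05263158² + 0.25263158² + 0.03157895² + 0.08947368² + 0.14736842² + 0.42631579² = 0.00277008 + 0.06382271 + 0.00099723 + 0.00800554 + 0.02171745 + 0.18174515 = 0.27905817.
So 1/D = 3.583482, i.e. 3.5835 to 4 decimal places.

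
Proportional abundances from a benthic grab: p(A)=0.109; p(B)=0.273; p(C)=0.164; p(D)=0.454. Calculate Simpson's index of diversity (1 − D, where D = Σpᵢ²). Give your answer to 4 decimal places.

0.6806

D = 0.109² + 0.273² + 0.164² + 0.454² = 0.011881 + 0.074529 + 0.026896 + 0.206116 = 0.319422 (working shown to 6 dp, full precision carried).
So 1 − D = 0.680578, i.e. 0.6806 to 4 decimal places.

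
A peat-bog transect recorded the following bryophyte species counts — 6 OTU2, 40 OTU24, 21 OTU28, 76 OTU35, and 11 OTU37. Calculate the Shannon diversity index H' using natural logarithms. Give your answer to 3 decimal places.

1.285

Total N = 6+40+21+76+11 = 154, so the proportions are 0.03896, 0.25974, 0.13636, 0.49351, 0.07143 (working shown to 5 dp, full precision carried).
Each pᵢ ln pᵢ term: 0.03896×(-3.24519)=-0.12644, 0.25974×(-1.34807)=-0.35015, 0.13636×(-1.99243)=-0.27170, 0.49351×(-0.70622)=-0.34852, 0.07143×(-2.63906)=-0.18850.
Sum = -1.28531, so H' = 1.285.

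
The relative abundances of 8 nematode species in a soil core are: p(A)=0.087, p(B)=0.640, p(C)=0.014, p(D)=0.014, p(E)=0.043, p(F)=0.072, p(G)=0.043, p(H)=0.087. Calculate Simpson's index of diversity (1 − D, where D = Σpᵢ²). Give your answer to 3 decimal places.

0.566

D = 0.087² + 0.64² + 0.014² + 0.014² + 0.043² + 0.072² + 0.043² + 0.087² = 0.00757 + 0.40960 + 0.00020 + 0.00020 + 0.00185 + 0.00518 + 0.00185 + 0.00757 = 0.43401 (working shown to 5 dp, full precision carried).
So 1 − D = 0.56599, i.e. 0.566 to 3 decimal places.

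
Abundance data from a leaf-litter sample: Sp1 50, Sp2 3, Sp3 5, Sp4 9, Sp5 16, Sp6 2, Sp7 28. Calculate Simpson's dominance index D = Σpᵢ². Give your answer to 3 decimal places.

Total N = 50+3+5+9+16+2+28 = 113, so the proportions are 0.44248, 0.02655, 0.04425, 0.07965, 0.14159, 0.0177, 0.24779 (working shown to 5 dp, full precision carried).
D = 0.44248² + 0.02655² + 0.04425² + 0.07965² + 0.14159² + 0.0177² + 0.24779² = 0.19579 + 0.00070 + 0.00196 + 0.00634 + 0.02005 + 0.00031 + 0.06140 = 0.28655.
To 3 decimal places, D = 0.287.

0.287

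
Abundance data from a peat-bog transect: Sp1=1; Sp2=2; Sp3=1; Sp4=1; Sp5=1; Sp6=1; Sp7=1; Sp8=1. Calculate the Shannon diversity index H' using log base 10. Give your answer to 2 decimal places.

0.89

Total N = 1+2+1+1+1+1+1+1 = 9, so the proportions are 0.1111, 0.2222, 0.1111, 0.1111, 0.1111, 0.1111, 0.1111, 0.1111 (working shown to 4 dp, full precision carried).
Each pᵢ log₁₀ pᵢ term: 0.1111×(-0.9542)=-0.1060, 0.2222×(-0.6532)=-0.1452, 0.1111×(-0.9542)=-0.1060, 0.1111×(-0.9542)=-0.1060, 0.1111×(-0.9542)=-0.1060, 0.1111×(-0.9542)=-0.1060, 0.1111×(-0.9542)=-0.1060, 0.1111×(-0.9542)=-0.1060.
Sum = -0.8873, so H' = 0.89.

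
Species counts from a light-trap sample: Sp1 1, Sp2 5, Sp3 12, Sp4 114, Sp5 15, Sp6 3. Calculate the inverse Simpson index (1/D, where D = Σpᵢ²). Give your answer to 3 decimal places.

1.679

Total N = 1+5+12+114+15+3 = 150, so the proportions are 0.006667, 0.033333, 0.08, 0.76, 0.1, 0.02 (working shown to 6 dp, full precision carried).
D = 0.006667² + 0.033333² + 0.08² + 0.76² + 0.1² + 0.02² = 0.000044 + 0.001111 + 0.006400 + 0.577600 + 0.010000 + 0.000400 = 0.595556.
So 1/D = 1.67910, i.e. 1.679 to 3 decimal places.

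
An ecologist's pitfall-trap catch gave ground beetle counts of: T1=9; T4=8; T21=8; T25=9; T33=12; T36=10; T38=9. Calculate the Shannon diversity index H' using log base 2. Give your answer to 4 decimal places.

2.7943

Total N = 9+8+8+9+12+10+9 = 65, so the proportions are 0.138462, 0.123077, 0.123077, 0.138462, 0.184615, 0.153846, 0.138462 (working shown to 6 dp, full precision carried).
Each pᵢ log₂ pᵢ term: 0.138462×(-2.852443)=-0.394954, 0.123077×(-3.022368)=-0.371984, 0.123077×(-3.022368)=-0.371984, 0.138462×(-2.852443)=-0.394954, 0.184615×(-2.437405)=-0.449983, 0.153846×(-2.700440)=-0.415452, 0.138462×(-2.852443)=-0.394954.
Sum = -2.794263, so H' = 2.7943.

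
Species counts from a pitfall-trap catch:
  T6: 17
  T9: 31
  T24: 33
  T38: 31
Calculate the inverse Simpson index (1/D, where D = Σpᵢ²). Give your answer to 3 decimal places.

3.801

Total N = 17+31+33+31 = 112, so the proportions are 0.1517857, 0.2767857, 0.2946429, 0.2767857 (working shown to 7 dp, full precision carried).
D = 0.1517857² + 0.2767857² + 0.2946429² + 0.2767857² = 0.0230389 + 0.0766103 + 0.0868144 + 0.0766103 = 0.2630740.
So 1/D = 3.80121, i.e. 3.801 to 3 decimal places.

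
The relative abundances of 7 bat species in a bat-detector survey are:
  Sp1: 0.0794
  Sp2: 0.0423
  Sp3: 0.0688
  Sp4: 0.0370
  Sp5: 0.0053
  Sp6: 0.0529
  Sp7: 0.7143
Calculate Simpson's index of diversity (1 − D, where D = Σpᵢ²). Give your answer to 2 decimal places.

0.47

D = 0.0794² + 0.0423² + 0.0688² + 0.037² + 0.0053² + 0.0529² + 0.7143² = 0.0063 + 0.0018 + 0.0047 + 0.0014 + 0.0000 + 0.0028 + 0.5102 = 0.5272 (working shown to 4 dp, full precision carried).
So 1 − D = 0.4728, i.e. 0.47 to 2 decimal places.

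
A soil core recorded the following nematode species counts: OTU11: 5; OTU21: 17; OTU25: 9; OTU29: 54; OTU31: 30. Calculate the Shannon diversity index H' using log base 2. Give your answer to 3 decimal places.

Total N = 5+17+9+54+30 = 115, so the proportions are 0.04348, 0.14783, 0.07826, 0.46957, 0.26087 (working shown to 5 dp, full precision carried).
Each pᵢ log₂ pᵢ term: 0.04348×(-4.52356)=-0.19668, 0.14783×(-2.75803)=-0.40771, 0.07826×(-3.67557)=-0.28765, 0.46957×(-1.09060)=-0.51211, 0.26087×(-1.93860)=-0.50572.
Sum = -1.90987, so H' = 1.910.

1.910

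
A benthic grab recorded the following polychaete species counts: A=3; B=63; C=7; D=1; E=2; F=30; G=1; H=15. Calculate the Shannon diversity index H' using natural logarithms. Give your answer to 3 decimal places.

Total N = 3+63+7+1+2+30+1+15 = 122, so the proportions are 0.02459, 0.51639, 0.05738, 0.0082, 0.01639, 0.2459, 0.0082, 0.12295 (working shown to 5 dp, full precision carried).
Each pᵢ ln pᵢ term: 0.02459×(-3.70541)=-0.09112, 0.51639×(-0.66089)=-0.34128, 0.05738×(-2.85811)=-0.16399, 0.0082×(-4.80402)=-0.03938, 0.01639×(-4.11087)=-0.06739, 0.2459×(-1.40282)=-0.34496, 0.0082×(-4.80402)=-0.03938, 0.12295×(-2.09597)=-0.25770.
Sum = -1.34519, so H' = 1.345.

1.345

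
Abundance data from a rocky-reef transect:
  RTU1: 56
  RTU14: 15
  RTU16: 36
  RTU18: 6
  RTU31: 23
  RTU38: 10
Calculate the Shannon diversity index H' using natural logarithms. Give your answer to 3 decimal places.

Total N = 56+15+36+6+23+10 = 146, so the proportions are 0.38356, 0.10274, 0.24658, 0.0411, 0.15753, 0.06849 (working shown to 5 dp, full precision carried).
Each pᵢ ln pᵢ term: 0.38356×(-0.95825)=-0.36755, 0.10274×(-2.27556)=-0.23379, 0.24658×(-1.40009)=-0.34523, 0.0411×(-3.19185)=-0.13117, 0.15753×(-1.84811)=-0.29114, 0.06849×(-2.68102)=-0.18363.
Sum = -1.55251, so H' = 1.553.

1.553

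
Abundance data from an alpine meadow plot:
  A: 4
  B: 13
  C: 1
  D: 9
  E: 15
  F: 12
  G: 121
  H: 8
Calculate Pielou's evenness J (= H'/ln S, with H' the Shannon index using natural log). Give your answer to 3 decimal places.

0.597

Total N = 4+13+1+9+15+12+121+8 = 183, so the proportions are 0.02186, 0.07104, 0.00546, 0.04918, 0.08197, 0.06557, 0.6612, 0.04372 (working shown to 5 dp, full precision carried).
H' = −Σ pᵢ ln pᵢ = −((-0.08357) + (-0.18786) + (-0.02847) + (-0.14814) + (-0.20504) + (-0.17866) + (-0.27354) + (-0.13683)) = 1.24211.
With S = 8 species, ln S = 2.07944, so J = 1.24211/2.07944 = 0.59733, i.e. 0.597 to 3 decimal places.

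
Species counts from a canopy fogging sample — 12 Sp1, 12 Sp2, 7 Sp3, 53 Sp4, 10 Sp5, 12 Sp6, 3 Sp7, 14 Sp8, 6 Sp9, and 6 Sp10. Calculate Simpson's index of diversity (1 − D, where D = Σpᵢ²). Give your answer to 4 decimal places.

0.7988

Total N = 12+12+7+53+10+12+3+14+6+6 = 135, so the proportions are 0.088889, 0.088889, 0.051852, 0.392593, 0.074074, 0.088889, 0.022222, 0.103704, 0.044444, 0.044444 (working shown to 6 dp, full precision carried).
D = 0.088889² + 0.088889² + 0.051852² + 0.392593² + 0.074074² + 0.088889² + 0.022222² + 0.103704² + 0.044444² + 0.044444² = 0.007901 + 0.007901 + 0.002689 + 0.154129 + 0.005487 + 0.007901 + 0.000494 + 0.010754 + 0.001975 + 0.001975 = 0.201207.
So 1 − D = 0.798793, i.e. 0.7988 to 4 decimal places.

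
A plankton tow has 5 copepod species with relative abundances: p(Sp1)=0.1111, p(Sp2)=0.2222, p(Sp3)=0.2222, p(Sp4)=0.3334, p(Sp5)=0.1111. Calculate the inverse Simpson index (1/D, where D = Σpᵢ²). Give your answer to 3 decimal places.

D = 0.1111² + 0.2222² + 0.2222² + 0.3334² + 0.1111² = 0.0123432 + 0.0493728 + 0.0493728 + 0.1111556 + 0.0123432 = 0.2345877 (working shown to 7 dp, full precision carried).
So 1/D = 4.26280, i.e. 4.263 to 3 decimal places.

4.263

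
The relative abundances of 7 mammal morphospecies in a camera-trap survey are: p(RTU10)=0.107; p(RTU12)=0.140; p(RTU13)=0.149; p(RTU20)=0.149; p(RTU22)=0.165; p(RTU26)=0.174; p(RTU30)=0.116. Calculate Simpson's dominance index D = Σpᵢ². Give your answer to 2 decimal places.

0.15

D = 0.107² + 0.14² + 0.149² + 0.149² + 0.165² + 0.174² + 0.116² = 0.0114 + 0.0196 + 0.0222 + 0.0222 + 0.0272 + 0.0303 + 0.0135 = 0.1464 (working shown to 4 dp, full precision carried).
To 2 decimal places, D = 0.15.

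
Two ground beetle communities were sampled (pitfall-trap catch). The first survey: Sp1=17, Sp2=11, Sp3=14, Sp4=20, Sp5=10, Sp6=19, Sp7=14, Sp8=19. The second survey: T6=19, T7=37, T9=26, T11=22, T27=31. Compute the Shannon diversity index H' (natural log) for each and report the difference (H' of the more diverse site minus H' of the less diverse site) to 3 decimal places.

0.471

The first survey: N=124, proportions 0.1371, 0.08871, 0.1129, 0.16129, 0.08065, 0.15323, 0.1129, 0.15323, giving H' = 2.05202 (working shown to 5 dp, full precision carried).
The second survey: N=135, proportions 0.14074, 0.27407, 0.19259, 0.16296, 0.22963, giving H' = 1.58146.
Difference = |2.05202 − 1.58146| = 0.47056, i.e. 0.471 to 3 decimal places.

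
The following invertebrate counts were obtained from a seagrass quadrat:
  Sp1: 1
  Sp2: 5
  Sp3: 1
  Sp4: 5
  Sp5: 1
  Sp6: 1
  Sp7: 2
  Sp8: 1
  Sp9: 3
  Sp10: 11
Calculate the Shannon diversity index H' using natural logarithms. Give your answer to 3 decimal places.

1.913

Total N = 1+5+1+5+1+1+2+1+3+11 = 31, so the proportions are 0.03226, 0.16129, 0.03226, 0.16129, 0.03226, 0.03226, 0.06452, 0.03226, 0.09677, 0.35484 (working shown to 5 dp, full precision carried).
Each pᵢ ln pᵢ term: 0.03226×(-3.43399)=-0.11077, 0.16129×(-1.82455)=-0.29428, 0.03226×(-3.43399)=-0.11077, 0.16129×(-1.82455)=-0.29428, 0.03226×(-3.43399)=-0.11077, 0.03226×(-3.43399)=-0.11077, 0.06452×(-2.74084)=-0.17683, 0.03226×(-3.43399)=-0.11077, 0.09677×(-2.33537)=-0.22600, 0.35484×(-1.03609)=-0.36765.
Sum = -1.91291, so H' = 1.913.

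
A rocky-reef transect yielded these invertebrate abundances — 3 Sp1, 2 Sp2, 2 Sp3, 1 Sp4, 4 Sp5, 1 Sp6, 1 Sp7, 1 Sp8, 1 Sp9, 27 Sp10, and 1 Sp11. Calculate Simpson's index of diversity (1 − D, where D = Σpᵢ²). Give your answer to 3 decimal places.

Total N = 3+2+2+1+4+1+1+1+1+27+1 = 44, so the proportions are 0.06818, 0.04545, 0.04545, 0.02273, 0.09091, 0.02273, 0.02273, 0.02273, 0.02273, 0.61364, 0.02273 (working shown to 5 dp, full precision carried).
D = 0.06818² + 0.04545² + 0.04545² + 0.02273² + 0.09091² + 0.02273² + 0.02273² + 0.02273² + 0.02273² + 0.61364² + 0.02273² = 0.00465 + 0.00207 + 0.00207 + 0.00052 + 0.00826 + 0.00052 + 0.00052 + 0.00052 + 0.00052 + 0.37655 + 0.00052 = 0.39669.
So 1 − D = 0.60331, i.e. 0.603 to 3 decimal places.

0.603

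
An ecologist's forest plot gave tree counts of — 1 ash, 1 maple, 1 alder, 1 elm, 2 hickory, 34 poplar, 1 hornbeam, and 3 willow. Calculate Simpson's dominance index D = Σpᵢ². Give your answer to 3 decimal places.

0.606

Total N = 1+1+1+1+2+34+1+3 = 44, so the proportions are 0.02273, 0.02273, 0.02273, 0.02273, 0.04545, 0.77273, 0.02273, 0.06818 (working shown to 5 dp, full precision carried).
D = 0.02273² + 0.02273² + 0.02273² + 0.02273² + 0.04545² + 0.77273² + 0.02273² + 0.06818² = 0.00052 + 0.00052 + 0.00052 + 0.00052 + 0.00207 + 0.59711 + 0.00052 + 0.00465 = 0.60640.
To 3 decimal places, D = 0.606.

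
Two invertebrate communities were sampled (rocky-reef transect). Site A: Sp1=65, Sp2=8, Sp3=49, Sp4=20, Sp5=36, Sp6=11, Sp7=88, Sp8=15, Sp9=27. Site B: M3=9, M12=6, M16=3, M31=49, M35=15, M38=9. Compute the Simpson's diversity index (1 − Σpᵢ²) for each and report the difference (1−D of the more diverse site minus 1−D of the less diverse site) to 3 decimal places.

Site A: N=319, proportions 0.20376, 0.02508, 0.15361, 0.0627, 0.11285, 0.03448, 0.27586, 0.04702, 0.08464, giving 1−D = 0.83093 (working shown to 5 dp, full precision carried).
Site B: N=91, proportions 0.0989, 0.06593, 0.03297, 0.53846, 0.16484, 0.0989, giving 1−D = 0.65789.
Difference = |0.83093 − 0.65789| = 0.17304, i.e. 0.173 to 3 decimal places.

0.173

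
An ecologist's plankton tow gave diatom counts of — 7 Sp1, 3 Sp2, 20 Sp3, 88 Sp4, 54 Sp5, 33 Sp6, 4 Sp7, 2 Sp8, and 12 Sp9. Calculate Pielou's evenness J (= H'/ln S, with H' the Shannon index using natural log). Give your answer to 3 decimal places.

0.750

Total N = 7+3+20+88+54+33+4+2+12 = 223, so the proportions are 0.03139, 0.01345, 0.08969, 0.39462, 0.24215, 0.14798, 0.01794, 0.00897, 0.05381 (working shown to 5 dp, full precision carried).
H' = −Σ pᵢ ln pᵢ = −((-0.10865) + (-0.05796) + (-0.21627) + (-0.36693) + (-0.34342) + (-0.28274) + (-0.07212) + (-0.04228) + (-0.15725)) = 1.64763.
With S = 9 species, ln S = 2.19722, so J = 1.64763/2.19722 = 0.74987, i.e. 0.750 to 3 decimal places.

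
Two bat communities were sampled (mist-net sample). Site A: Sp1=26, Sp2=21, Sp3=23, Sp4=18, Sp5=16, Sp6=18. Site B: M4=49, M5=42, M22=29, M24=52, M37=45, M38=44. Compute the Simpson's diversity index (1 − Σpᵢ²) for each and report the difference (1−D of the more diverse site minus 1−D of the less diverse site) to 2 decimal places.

Site A: N=122, proportions 0.2131, 0.1721, 0.1885, 0.1475, 0.1311, 0.1475, giving 1−D = 0.8287 (working shown to 4 dp, full precision carried).
Site B: N=261, proportions 0.1877, 0.1609, 0.1111, 0.1992, 0.1724, 0.1686, giving 1−D = 0.8287.
Difference = |0.8287 − 0.8287| = 0.0000, i.e. 0.00 to 2 decimal places.

0.00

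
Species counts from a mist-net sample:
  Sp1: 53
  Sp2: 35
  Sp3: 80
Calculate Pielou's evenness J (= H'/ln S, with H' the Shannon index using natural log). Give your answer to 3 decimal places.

0.950

Total N = 53+35+80 = 168, so the proportions are 0.31548, 0.20833, 0.47619 (working shown to 5 dp, full precision carried).
H' = −Σ pᵢ ln pᵢ = −((-0.36396) + (-0.32679) + (-0.35330)) = 1.04405.
With S = 3 species, ln S = 1.09861, so J = 1.04405/1.09861 = 0.95034, i.e. 0.950 to 3 decimal places.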